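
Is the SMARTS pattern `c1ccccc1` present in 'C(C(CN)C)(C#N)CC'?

The pattern c1ccccc1 describes six aromatic carbons in a ring — a benzene ring.
The closest candidate here is a methyl group (-CH3), but no six-membered all-carbon aromatic ring is present. No other fragment satisfies the full query, so there is no match.

No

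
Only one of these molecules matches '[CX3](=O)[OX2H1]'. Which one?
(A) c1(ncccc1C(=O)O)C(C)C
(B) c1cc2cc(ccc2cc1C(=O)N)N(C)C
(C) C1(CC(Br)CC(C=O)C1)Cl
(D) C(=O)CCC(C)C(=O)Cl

[CX3](=O)[OX2H1] describes an sp2 carbon double-bonded to O and single-bonded to an -OH oxygen (a carboxylic acid).
(A) contains a carboxylic acid group (-C(=O)OH), which satisfies every atom and bond constraint.
(B) has a primary amide (-C(=O)NH2) but the carbonyl is bonded to N, not to an -OH oxygen.
(C) has an aldehyde (-CHO) but there is no singly-bonded oxygen on the carbonyl carbon.
(D) has an aldehyde (-CHO) but there is no singly-bonded oxygen on the carbonyl carbon.
So the answer is (A).

A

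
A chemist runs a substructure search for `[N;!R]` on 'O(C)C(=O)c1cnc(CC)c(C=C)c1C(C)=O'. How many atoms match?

The query [N;!R] means: aliphatic nitrogen not in a ring.
Check the 17 heavy atoms by environment: 1× n (aromatic, in 6-ring) → no; 5× c (aromatic, in 6-ring) → no; 8× C (acyclic) → no; 3× O (acyclic) → no.
No environment satisfies the query, so 0 matching atoms.

0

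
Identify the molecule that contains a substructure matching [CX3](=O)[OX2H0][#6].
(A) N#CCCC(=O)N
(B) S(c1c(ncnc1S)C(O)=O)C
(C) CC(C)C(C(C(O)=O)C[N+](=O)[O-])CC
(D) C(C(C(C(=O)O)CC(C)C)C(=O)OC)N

[CX3](=O)[OX2H0][#6] describes a carbonyl carbon bonded to an oxygen that is itself bonded to carbon (no H on that O) (an ester).
(A) has a primary amide (-C(=O)NH2) but the carbonyl is bonded to N, not to an O-C linkage.
(B) has a carboxylic acid group (-C(=O)OH) but the singly-bonded O carries H (OX2H1, not H0).
(C) has a carboxylic acid group (-C(=O)OH) but the singly-bonded O carries H (OX2H1, not H0).
(D) contains a methyl-ester group (-C(=O)OCH3), which satisfies every atom and bond constraint.
So the answer is (D).

D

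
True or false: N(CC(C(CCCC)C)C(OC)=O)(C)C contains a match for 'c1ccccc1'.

False

The pattern c1ccccc1 describes six aromatic carbons in a ring — a benzene ring.
The closest candidate here is a methyl group (-CH3), but no six-membered all-carbon aromatic ring is present. No other fragment satisfies the full query, so there is no match.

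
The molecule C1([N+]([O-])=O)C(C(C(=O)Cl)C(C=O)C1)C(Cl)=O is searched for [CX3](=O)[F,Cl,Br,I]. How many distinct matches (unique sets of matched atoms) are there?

[CX3](=O)[F,Cl,Br,I] is the SMARTS for an acyl halide: a carbonyl carbon bonded to a halogen.
The molecule carries 2 separate instances of an acyl chloride (-C(=O)Cl) meeting every constraint; each maps to a distinct set of atoms, giving 2 matches.

2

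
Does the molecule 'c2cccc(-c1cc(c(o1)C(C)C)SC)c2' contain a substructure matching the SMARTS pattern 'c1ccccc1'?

The pattern c1ccccc1 describes six aromatic carbons in a ring — a benzene ring.
The molecule carries a phenyl ring, whose atoms satisfy every constraint of the query, so the pattern matches.

Yes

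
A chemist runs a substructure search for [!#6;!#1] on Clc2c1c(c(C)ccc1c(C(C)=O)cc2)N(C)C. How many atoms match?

3

The query [!#6;!#1] means: not carbon and not hydrogen — any heteroatom.
Check the 18 heavy atoms by environment: 10× c (aromatic) → no; 1× Cl → match; 5× C → no; 1× O → match; 1× N → match.
Summing the matching environments: 1 + 1 + 1 = 3 matching atoms.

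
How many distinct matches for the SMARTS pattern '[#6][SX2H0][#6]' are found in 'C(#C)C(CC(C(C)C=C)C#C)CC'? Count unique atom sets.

0

[#6][SX2H0][#6] is the SMARTS for a thioether: an aliphatic sulfur bridging two carbons with no H on the sulfur.
No fragment in the molecule satisfies every constraint, giving 0 matches.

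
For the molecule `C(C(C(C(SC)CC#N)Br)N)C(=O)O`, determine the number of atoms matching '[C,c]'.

8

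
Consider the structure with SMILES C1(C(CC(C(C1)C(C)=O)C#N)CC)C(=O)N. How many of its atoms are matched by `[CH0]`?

3

The query [CH0] means: aliphatic carbon with no attached hydrogen.
Check the 16 heavy atoms by environment: 4× C (H1) → no; 3× C (H2) → no; 2× C (H3) → no; 3× C (H0) → match; 1× N (H0) → no; 2× O (H0) → no; 1× N (H2) → no.
That gives 3 matching atoms.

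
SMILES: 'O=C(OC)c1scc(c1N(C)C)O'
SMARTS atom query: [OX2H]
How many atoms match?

1

The query [OX2H] means: aliphatic oxygen with two connections, one of which is H — an -OH oxygen.
Check the 13 heavy atoms by environment: 1× s (aromatic, H0, X2) → no; 1× c (aromatic, H1, X3) → no; 3× c (aromatic, H0, X3) → no; 1× C (H0, X3) → no; 1× O (H0, X1) → no; 1× O (H0, X2) → no; 3× C (H3, X4) → no; 1× N (H0, X3) → no; 1× O (H1, X2) → match.
That gives 1 matching atom.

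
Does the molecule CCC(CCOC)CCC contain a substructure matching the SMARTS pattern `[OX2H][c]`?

No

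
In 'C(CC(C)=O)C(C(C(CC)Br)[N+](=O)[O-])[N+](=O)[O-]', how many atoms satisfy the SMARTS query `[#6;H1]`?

The query [#6;H1] means: any carbon bearing exactly one hydrogen.
Check the 17 heavy atoms by environment: 3× C (H2) → no; 3× C (H1) → match; 2× N (charge +1, H0) → no; 2× O (charge -1, H0) → no; 3× O (H0) → no; 2× C (H3) → no; 1× C (H0) → no; 1× Br (H0) → no.
That gives 3 matching atoms.

3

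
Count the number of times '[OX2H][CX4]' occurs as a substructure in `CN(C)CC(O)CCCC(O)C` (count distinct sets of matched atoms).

[OX2H][CX4] is the SMARTS for an aliphatic alcohol: a hydroxyl oxygen bound to an sp3 (X4) carbon.
The molecule carries 2 separate instances of a hydroxyl group (-OH) meeting every constraint; each maps to a distinct set of atoms, giving 2 matches.

2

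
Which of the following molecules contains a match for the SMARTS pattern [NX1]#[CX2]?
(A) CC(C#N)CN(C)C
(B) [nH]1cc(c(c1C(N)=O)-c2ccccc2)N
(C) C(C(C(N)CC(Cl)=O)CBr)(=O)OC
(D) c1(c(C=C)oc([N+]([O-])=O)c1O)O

[NX1]#[CX2] describes a nitrogen triple-bonded to a two-connected carbon (a nitrile).
(A) contains a nitrile (-C#N), which satisfies every atom and bond constraint.
(B) has a primary amino group (-NH2) but the nitrogen is NX3 (three connections), not NX1 triple-bonded.
(C) has a primary amino group (-NH2) but the nitrogen is NX3 (three connections), not NX1 triple-bonded.
(D) has a nitro group (-[N+](=O)[O-]) but there is no C#N triple bond.
So the answer is (A).

A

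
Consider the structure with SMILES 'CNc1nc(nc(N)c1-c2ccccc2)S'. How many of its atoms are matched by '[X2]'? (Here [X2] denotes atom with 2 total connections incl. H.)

Check the 16 heavy atoms by environment: 2× n (aromatic, X2) → match; 10× c (aromatic, X3) → no; 1× S (X2) → match; 2× N (X3) → no; 1× C (X4) → no.
Summing the matching environments: 2 + 1 = 3 matching atoms.

3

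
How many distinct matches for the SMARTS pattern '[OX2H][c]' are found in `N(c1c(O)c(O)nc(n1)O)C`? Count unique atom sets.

3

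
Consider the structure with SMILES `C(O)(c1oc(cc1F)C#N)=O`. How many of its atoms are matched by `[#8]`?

3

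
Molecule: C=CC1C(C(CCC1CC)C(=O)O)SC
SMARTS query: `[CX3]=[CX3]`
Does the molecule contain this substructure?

Yes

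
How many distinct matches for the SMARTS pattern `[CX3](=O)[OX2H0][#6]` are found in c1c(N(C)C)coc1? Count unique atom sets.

[CX3](=O)[OX2H0][#6] is the SMARTS for an ester: a carbonyl carbon bonded to an oxygen that is itself bonded to carbon (no H on that O).
No fragment in the molecule satisfies every constraint, giving 0 matches.

0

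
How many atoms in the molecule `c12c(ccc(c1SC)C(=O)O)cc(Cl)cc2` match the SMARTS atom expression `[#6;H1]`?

Check the 16 heavy atoms by environment: 5× c (aromatic, H0) → no; 5× c (aromatic, H1) → match; 1× Cl (H0) → no; 1× S (H0) → no; 1× C (H3) → no; 1× C (H0) → no; 1× O (H0) → no; 1× O (H1) → no.
That gives 5 matching atoms.

5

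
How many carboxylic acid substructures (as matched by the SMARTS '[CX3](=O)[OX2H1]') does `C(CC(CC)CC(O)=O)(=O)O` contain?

2

[CX3](=O)[OX2H1] is the SMARTS for a carboxylic acid: an sp2 carbon double-bonded to O and single-bonded to an -OH oxygen.
The molecule carries 2 separate instances of a carboxylic acid group (-C(=O)OH) meeting every constraint; each maps to a distinct set of atoms, giving 2 matches.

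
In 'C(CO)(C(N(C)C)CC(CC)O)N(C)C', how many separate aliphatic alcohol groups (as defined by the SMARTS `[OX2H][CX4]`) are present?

2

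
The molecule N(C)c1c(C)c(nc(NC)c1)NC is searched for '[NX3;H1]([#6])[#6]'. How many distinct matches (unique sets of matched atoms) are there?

3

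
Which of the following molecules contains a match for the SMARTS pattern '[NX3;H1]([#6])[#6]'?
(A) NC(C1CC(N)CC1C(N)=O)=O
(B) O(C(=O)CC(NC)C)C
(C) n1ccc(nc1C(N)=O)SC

[NX3;H1]([#6])[#6] describes a trivalent nitrogen with one H, bonded to two carbons (a secondary amine).
(A) has a primary amino group (-NH2) but the nitrogen has H2 and only one carbon neighbour.
(B) contains an N-methylamino group (-NHCH3), which satisfies every atom and bond constraint.
(C) has a primary amide (-C(=O)NH2) but the -C(=O)NH2 nitrogen has H2, not H1.
So the answer is (B).

B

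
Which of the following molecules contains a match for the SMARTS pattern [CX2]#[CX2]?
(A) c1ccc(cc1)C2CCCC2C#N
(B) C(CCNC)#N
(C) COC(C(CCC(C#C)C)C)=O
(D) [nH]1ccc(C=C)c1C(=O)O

[CX2]#[CX2] describes a carbon-carbon triple bond (an alkyne).
(A) has a nitrile (-C#N) but the triple bond is C#N, not C#C.
(B) has a nitrile (-C#N) but the triple bond is C#N, not C#C.
(C) contains an ethynyl group (-C#CH), which satisfies every atom and bond constraint.
(D) has a vinyl group (-CH=CH2) but the C=C is a double bond; both carbons are CX3, not CX2.
So the answer is (C).

C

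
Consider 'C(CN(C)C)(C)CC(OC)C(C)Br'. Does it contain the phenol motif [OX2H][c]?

No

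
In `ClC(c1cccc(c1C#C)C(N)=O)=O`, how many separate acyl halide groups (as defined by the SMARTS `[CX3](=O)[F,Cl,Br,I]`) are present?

[CX3](=O)[F,Cl,Br,I] is the SMARTS for an acyl halide: a carbonyl carbon bonded to a halogen.
Exactly one fragment in the molecule meets all constraints, giving 1 match.

1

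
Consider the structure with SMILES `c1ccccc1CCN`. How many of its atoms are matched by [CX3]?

0

The query [CX3] means: C with X3: aliphatic carbon with exactly 3 total connections.
Check the 9 heavy atoms by environment: 2× C (X4) → no; 6× c (aromatic, X3) → no; 1× N (X3) → no.
No environment satisfies the query, so 0 matching atoms.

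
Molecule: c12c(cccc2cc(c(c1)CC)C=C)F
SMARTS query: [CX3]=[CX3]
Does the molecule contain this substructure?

Yes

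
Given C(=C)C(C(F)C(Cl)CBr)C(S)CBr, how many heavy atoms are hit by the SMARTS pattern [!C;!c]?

5

The query [!C;!c] means: neither aliphatic nor aromatic carbon — same as [!#6].
Check the 13 heavy atoms by environment: 8× C → no; 1× F → match; 1× S → match; 2× Br → match; 1× Cl → match.
Summing the matching environments: 1 + 1 + 2 + 1 = 5 matching atoms.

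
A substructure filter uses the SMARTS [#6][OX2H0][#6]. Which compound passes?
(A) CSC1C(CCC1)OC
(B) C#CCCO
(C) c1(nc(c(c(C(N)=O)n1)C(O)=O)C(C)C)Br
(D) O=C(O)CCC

A

[#6][OX2H0][#6] describes an aliphatic oxygen bridging two carbons with no H on the oxygen (an ether).
(A) contains a methoxy ether (-OCH3), which satisfies every atom and bond constraint.
(B) has a hydroxyl group (-OH) but the oxygen has H1, not H0 bridging two carbons.
(C) has a carboxylic acid group (-C(=O)OH) but the -OH oxygen has H1; the =O is OX1, not OX2.
(D) has a carboxylic acid group (-C(=O)OH) but the -OH oxygen has H1; the =O is OX1, not OX2.
So the answer is (A).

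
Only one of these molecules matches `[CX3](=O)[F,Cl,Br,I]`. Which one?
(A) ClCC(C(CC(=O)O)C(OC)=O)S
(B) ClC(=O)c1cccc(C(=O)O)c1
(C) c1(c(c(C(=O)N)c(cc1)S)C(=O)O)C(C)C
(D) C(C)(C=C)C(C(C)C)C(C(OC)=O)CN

B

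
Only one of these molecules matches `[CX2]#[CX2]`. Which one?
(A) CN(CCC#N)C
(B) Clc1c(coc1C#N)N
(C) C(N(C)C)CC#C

[CX2]#[CX2] describes a carbon-carbon triple bond (an alkyne).
(A) has a nitrile (-C#N) but the triple bond is C#N, not C#C.
(B) has a nitrile (-C#N) but the triple bond is C#N, not C#C.
(C) contains an ethynyl group (-C#CH), which satisfies every atom and bond constraint.
So the answer is (C).

C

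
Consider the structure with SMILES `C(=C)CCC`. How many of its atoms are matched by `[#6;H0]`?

0

The query [#6;H0] means: any carbon with no attached hydrogen.
Check the 5 heavy atoms by environment: 3× C (H2) → no; 1× C (H3) → no; 1× C (H1) → no.
No environment satisfies the query, so 0 matching atoms.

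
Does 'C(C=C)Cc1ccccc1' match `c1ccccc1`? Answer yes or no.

The pattern c1ccccc1 describes six aromatic carbons in a ring — a benzene ring.
The molecule carries a phenyl ring, whose atoms satisfy every constraint of the query, so the pattern matches.

Yes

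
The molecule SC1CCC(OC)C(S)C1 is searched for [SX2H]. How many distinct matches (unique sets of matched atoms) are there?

2

[SX2H] is the SMARTS for a thiol: an aliphatic sulfur with two connections, one being H.
The molecule carries 2 separate instances of a thiol (-SH) meeting every constraint; each maps to a distinct set of atoms, giving 2 matches.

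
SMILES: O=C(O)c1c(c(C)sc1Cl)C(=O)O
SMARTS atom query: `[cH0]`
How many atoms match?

4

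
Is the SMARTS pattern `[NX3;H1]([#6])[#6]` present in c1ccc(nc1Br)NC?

Yes

The pattern [NX3;H1]([#6])[#6] describes a trivalent nitrogen with one H, bonded to two carbons — a secondary amine.
The molecule carries an N-methylamino group (-NHCH3), whose atoms satisfy every constraint of the query, so the pattern matches.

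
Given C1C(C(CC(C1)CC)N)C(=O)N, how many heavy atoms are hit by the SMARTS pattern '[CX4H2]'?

The query [CX4H2] means: sp3 carbon (X4) with exactly two hydrogens.
Check the 12 heavy atoms by environment: 3× C (H1, X4) → no; 4× C (H2, X4) → match; 2× N (H2, X3) → no; 1× C (H0, X3) → no; 1× O (H0, X1) → no; 1× C (H3, X4) → no.
That gives 4 matching atoms.

4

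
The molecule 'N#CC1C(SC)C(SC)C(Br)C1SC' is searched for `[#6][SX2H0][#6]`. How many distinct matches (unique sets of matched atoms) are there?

[#6][SX2H0][#6] is the SMARTS for a thioether: an aliphatic sulfur bridging two carbons with no H on the sulfur.
The molecule carries 3 separate instances of a methylthio ether (-SCH3) meeting every constraint; each maps to a distinct set of atoms, giving 3 matches.

3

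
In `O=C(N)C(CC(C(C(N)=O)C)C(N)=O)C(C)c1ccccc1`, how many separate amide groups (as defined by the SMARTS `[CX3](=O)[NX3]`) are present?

3

[CX3](=O)[NX3] is the SMARTS for an amide: a carbonyl carbon bonded to a trivalent nitrogen.
The molecule carries 3 separate instances of a primary amide (-C(=O)NH2) meeting every constraint; each maps to a distinct set of atoms, giving 3 matches.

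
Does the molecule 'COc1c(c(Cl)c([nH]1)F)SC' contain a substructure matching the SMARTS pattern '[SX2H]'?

The pattern [SX2H] describes an aliphatic sulfur with two connections, one being H — a thiol.
The closest candidate here is a methylthio ether (-SCH3), but the sulfur has H0 (bonded to two carbons), not H1. No other fragment satisfies the full query, so there is no match.

No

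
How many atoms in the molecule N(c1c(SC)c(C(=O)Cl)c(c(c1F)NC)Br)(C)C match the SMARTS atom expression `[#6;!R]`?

5

The query [#6;!R] means: carbon not in any ring.
Check the 18 heavy atoms by environment: 6× c (aromatic, in 6-ring) → no; 5× C (acyclic) → match; 1× O (acyclic) → no; 1× Cl (acyclic) → no; 1× Br (acyclic) → no; 2× N (acyclic) → no; 1× F (acyclic) → no; 1× S (acyclic) → no.
That gives 5 matching atoms.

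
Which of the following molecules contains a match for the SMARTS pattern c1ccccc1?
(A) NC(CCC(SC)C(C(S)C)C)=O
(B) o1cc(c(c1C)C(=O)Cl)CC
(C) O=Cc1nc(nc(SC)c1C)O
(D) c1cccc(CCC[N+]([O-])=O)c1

D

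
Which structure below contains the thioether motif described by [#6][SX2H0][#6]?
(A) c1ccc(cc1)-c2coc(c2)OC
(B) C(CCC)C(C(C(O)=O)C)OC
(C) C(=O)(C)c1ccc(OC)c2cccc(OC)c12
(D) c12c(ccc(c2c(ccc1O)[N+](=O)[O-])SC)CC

D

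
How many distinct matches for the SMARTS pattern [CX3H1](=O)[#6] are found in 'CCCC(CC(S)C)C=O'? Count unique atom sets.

1

[CX3H1](=O)[#6] is the SMARTS for an aldehyde: an sp2 carbon with one H, double-bonded to O and single-bonded to carbon.
Exactly one fragment in the molecule meets all constraints, giving 1 match.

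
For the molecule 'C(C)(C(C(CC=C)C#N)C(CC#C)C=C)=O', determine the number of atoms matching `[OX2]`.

The query [OX2] means: aliphatic oxygen with two total connections — ether, hydroxyl, or ester single-bond O.
Check the 16 heavy atoms by environment: 6× C (X4) → no; 5× C (X3) → no; 3× C (X2) → no; 1× O (X1) → no; 1× N (X1) → no.
No environment satisfies the query, so 0 matching atoms.

0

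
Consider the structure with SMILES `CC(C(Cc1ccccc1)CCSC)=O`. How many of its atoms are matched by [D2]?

The query [D2] means: atom with exactly two heavy-atom neighbours.
Check the 15 heavy atoms by environment: 3× C (D2) → match; 2× C (D3) → no; 1× S (D2) → match; 2× C (D1) → no; 1× O (D1) → no; 1× c (aromatic, D3) → no; 5× c (aromatic, D2) → match.
Summing the matching environments: 3 + 1 + 5 = 9 matching atoms.

9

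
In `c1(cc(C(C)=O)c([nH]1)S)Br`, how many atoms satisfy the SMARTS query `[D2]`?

The query [D2] means: atom with exactly two heavy-atom neighbours.
Check the 10 heavy atoms by environment: 1× n (aromatic, D2) → match; 3× c (aromatic, D3) → no; 1× c (aromatic, D2) → match; 1× S (D1) → no; 1× Br (D1) → no; 1× C (D3) → no; 1× O (D1) → no; 1× C (D1) → no.
Summing the matching environments: 1 + 1 = 2 matching atoms.

2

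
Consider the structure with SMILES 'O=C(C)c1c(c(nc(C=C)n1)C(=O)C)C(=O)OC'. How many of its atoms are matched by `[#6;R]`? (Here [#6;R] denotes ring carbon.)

4

The query [#6;R] means: carbon that is part of a ring.
Check the 18 heavy atoms by environment: 2× n (aromatic, in 6-ring) → no; 4× c (aromatic, in 6-ring) → match; 8× C (acyclic) → no; 4× O (acyclic) → no.
That gives 4 matching atoms.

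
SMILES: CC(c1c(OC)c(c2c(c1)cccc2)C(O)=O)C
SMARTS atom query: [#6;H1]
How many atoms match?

6

Check the 18 heavy atoms by environment: 5× c (aromatic, H0) → no; 5× c (aromatic, H1) → match; 2× O (H0) → no; 3× C (H3) → no; 1× C (H1) → match; 1× C (H0) → no; 1× O (H1) → no.
Summing the matching environments: 5 + 1 = 6 matching atoms.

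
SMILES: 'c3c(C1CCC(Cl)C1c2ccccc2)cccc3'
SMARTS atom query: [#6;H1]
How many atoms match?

13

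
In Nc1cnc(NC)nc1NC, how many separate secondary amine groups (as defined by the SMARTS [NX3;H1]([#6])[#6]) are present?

2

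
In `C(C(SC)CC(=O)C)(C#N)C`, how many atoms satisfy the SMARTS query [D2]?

Check the 11 heavy atoms by environment: 2× C (D2) → match; 3× C (D3) → no; 3× C (D1) → no; 1× O (D1) → no; 1× S (D2) → match; 1× N (D1) → no.
Summing the matching environments: 2 + 1 = 3 matching atoms.

3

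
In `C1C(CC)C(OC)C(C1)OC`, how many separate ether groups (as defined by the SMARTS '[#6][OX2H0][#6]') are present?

2

[#6][OX2H0][#6] is the SMARTS for an ether: an aliphatic oxygen bridging two carbons with no H on the oxygen.
The molecule carries 2 separate instances of a methoxy ether (-OCH3) meeting every constraint; each maps to a distinct set of atoms, giving 2 matches.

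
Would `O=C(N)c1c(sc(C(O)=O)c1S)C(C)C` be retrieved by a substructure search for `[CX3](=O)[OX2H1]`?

Yes

The pattern [CX3](=O)[OX2H1] describes an sp2 carbon double-bonded to O and single-bonded to an -OH oxygen — a carboxylic acid.
The molecule carries a carboxylic acid group (-C(=O)OH), whose atoms satisfy every constraint of the query, so the pattern matches.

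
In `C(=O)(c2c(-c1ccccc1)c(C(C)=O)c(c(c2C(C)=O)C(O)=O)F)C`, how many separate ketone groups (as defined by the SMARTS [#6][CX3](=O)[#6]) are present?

[#6][CX3](=O)[#6] is the SMARTS for a ketone: a carbonyl carbon (no H) flanked by two carbons.
The molecule carries 3 separate instances of an acetyl/ketone group (-C(=O)CH3) meeting every constraint; each maps to a distinct set of atoms, giving 3 matches.

3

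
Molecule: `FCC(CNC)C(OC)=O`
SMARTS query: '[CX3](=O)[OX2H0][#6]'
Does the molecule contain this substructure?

Yes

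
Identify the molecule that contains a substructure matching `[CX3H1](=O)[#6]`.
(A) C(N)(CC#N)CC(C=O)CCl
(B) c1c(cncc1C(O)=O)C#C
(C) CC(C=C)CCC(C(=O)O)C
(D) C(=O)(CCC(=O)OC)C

A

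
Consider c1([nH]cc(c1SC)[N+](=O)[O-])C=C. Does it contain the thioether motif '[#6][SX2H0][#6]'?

Yes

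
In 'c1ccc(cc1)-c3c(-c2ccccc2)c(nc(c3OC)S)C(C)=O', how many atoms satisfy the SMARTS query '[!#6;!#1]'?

The query [!#6;!#1] means: not carbon and not hydrogen — any heteroatom.
Check the 24 heavy atoms by environment: 1× n (aromatic) → match; 17× c (aromatic) → no; 1× S → match; 3× C → no; 2× O → match.
Summing the matching environments: 1 + 1 + 2 = 4 matching atoms.

4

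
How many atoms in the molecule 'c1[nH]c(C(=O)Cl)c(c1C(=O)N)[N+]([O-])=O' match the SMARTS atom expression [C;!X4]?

2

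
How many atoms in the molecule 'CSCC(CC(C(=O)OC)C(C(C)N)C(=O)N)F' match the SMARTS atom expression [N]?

2

The query [N] means: uppercase N matches aliphatic (non-aromatic) nitrogen only.
Check the 18 heavy atoms by environment: 11× C → no; 1× F → no; 1× S → no; 3× O → no; 2× N → match.
That gives 2 matching atoms.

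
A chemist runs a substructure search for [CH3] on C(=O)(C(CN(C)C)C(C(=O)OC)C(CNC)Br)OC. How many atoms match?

5

The query [CH3] means: aliphatic carbon with exactly three hydrogens.
Check the 19 heavy atoms by environment: 2× C (H2) → no; 3× C (H1) → no; 1× N (H1) → no; 5× C (H3) → match; 1× N (H0) → no; 2× C (H0) → no; 4× O (H0) → no; 1× Br (H0) → no.
That gives 5 matching atoms.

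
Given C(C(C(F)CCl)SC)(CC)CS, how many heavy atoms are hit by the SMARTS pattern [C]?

The query [C] means: uppercase C matches aliphatic (non-aromatic) carbon only.
Check the 12 heavy atoms by environment: 8× C → match; 1× F → no; 2× S → no; 1× Cl → no.
That gives 8 matching atoms.

8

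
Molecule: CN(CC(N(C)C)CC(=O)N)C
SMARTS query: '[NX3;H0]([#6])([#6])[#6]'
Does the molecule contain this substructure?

Yes

The pattern [NX3;H0]([#6])([#6])[#6] describes a trivalent nitrogen with no H, bonded to three carbons — a tertiary amine.
The molecule carries a dimethylamino group (-N(CH3)2), whose atoms satisfy every constraint of the query, so the pattern matches.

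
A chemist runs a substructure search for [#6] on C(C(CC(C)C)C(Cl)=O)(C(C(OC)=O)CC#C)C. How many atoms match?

The query [#6] means: #6 matches any atom with atomic number 6 (carbon, aromatic or aliphatic).
Check the 18 heavy atoms by environment: 14× C → match; 3× O → no; 1× Cl → no.
That gives 14 matching atoms.

14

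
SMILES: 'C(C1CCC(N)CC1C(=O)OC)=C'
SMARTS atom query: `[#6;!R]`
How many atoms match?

4

The query [#6;!R] means: carbon not in any ring.
Check the 13 heavy atoms by environment: 6× C (in 6-ring) → no; 1× N (acyclic) → no; 4× C (acyclic) → match; 2× O (acyclic) → no.
That gives 4 matching atoms.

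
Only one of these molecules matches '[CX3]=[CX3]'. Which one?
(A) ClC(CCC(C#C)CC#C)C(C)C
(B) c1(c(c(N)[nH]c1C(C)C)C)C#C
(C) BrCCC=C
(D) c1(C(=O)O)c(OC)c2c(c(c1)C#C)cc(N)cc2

C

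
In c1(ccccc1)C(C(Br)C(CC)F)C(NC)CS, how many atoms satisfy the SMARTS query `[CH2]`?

2

Check the 18 heavy atoms by environment: 2× C (H2) → match; 4× C (H1) → no; 2× C (H3) → no; 1× Br (H0) → no; 1× N (H1) → no; 1× c (aromatic, H0) → no; 5× c (aromatic, H1) → no; 1× S (H1) → no; 1× F (H0) → no.
That gives 2 matching atoms.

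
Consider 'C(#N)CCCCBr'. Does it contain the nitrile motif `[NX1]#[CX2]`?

The pattern [NX1]#[CX2] describes a nitrogen triple-bonded to a two-connected carbon — a nitrile.
The molecule carries a nitrile (-C#N), whose atoms satisfy every constraint of the query, so the pattern matches.

Yes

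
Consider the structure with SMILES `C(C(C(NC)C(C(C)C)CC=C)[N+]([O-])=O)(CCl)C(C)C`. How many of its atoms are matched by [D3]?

7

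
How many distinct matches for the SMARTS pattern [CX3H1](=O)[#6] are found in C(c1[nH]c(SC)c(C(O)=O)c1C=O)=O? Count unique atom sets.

2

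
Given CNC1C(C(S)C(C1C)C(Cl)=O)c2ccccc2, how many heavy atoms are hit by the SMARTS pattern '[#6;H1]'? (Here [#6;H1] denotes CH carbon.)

The query [#6;H1] means: any carbon bearing exactly one hydrogen.
Check the 18 heavy atoms by environment: 5× C (H1) → match; 1× c (aromatic, H0) → no; 5× c (aromatic, H1) → match; 2× C (H3) → no; 1× C (H0) → no; 1× O (H0) → no; 1× Cl (H0) → no; 1× N (H1) → no; 1× S (H1) → no.
Summing the matching environments: 5 + 5 = 10 matching atoms.

10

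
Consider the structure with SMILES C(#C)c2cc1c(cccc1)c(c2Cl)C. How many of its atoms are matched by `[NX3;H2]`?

The query [NX3;H2] means: aliphatic N with 3 total connections, two of them H — an -NH2 nitrogen (amine or amide).
Check the 14 heavy atoms by environment: 5× c (aromatic, H0, X3) → no; 5× c (aromatic, H1, X3) → no; 1× C (H3, X4) → no; 1× Cl (H0, X1) → no; 1× C (H0, X2) → no; 1× C (H1, X2) → no.
No environment satisfies the query, so 0 matching atoms.

0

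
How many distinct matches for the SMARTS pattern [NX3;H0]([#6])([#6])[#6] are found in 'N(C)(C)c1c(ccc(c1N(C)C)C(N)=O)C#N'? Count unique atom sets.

[NX3;H0]([#6])([#6])[#6] is the SMARTS for a tertiary amine: a trivalent nitrogen with no H, bonded to three carbons.
The molecule carries 2 separate instances of a dimethylamino group (-N(CH3)2) meeting every constraint; each maps to a distinct set of atoms, giving 2 matches.

2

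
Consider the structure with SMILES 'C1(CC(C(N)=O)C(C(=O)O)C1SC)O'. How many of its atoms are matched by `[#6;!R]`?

The query [#6;!R] means: carbon not in any ring.
Check the 14 heavy atoms by environment: 5× C (in 5-ring) → no; 3× C (acyclic) → match; 4× O (acyclic) → no; 1× N (acyclic) → no; 1× S (acyclic) → no.
That gives 3 matching atoms.

3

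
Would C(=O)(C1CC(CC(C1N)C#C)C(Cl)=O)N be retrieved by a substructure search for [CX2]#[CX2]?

The pattern [CX2]#[CX2] describes a carbon-carbon triple bond — an alkyne.
The molecule carries an ethynyl group (-C#CH), whose atoms satisfy every constraint of the query, so the pattern matches.

Yes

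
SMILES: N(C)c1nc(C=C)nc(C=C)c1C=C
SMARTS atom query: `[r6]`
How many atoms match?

6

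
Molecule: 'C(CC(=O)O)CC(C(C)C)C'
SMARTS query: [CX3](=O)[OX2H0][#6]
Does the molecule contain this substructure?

No

The pattern [CX3](=O)[OX2H0][#6] describes a carbonyl carbon bonded to an oxygen that is itself bonded to carbon (no H on that O) — an ester.
The closest candidate here is a carboxylic acid group (-C(=O)OH), but the singly-bonded O carries H (OX2H1, not H0). No other fragment satisfies the full query, so there is no match.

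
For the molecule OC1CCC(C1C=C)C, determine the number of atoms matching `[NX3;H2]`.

Check the 9 heavy atoms by environment: 3× C (H1, X4) → no; 2× C (H2, X4) → no; 1× C (H1, X3) → no; 1× C (H2, X3) → no; 1× O (H1, X2) → no; 1× C (H3, X4) → no.
No environment satisfies the query, so 0 matching atoms.

0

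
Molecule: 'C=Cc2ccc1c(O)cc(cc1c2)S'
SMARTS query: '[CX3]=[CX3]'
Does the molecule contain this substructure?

Yes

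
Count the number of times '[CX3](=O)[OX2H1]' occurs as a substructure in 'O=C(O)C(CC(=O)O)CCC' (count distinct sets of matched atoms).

2

[CX3](=O)[OX2H1] is the SMARTS for a carboxylic acid: an sp2 carbon double-bonded to O and single-bonded to an -OH oxygen.
The molecule carries 2 separate instances of a carboxylic acid group (-C(=O)OH) meeting every constraint; each maps to a distinct set of atoms, giving 2 matches.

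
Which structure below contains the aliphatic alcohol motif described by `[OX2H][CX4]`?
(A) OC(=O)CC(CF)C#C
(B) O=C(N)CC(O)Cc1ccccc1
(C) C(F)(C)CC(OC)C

B

[OX2H][CX4] describes a hydroxyl oxygen bound to an sp3 (X4) carbon (an aliphatic alcohol).
(A) has a carboxylic acid group (-C(=O)OH) but the -OH is on a CX3 carbonyl carbon, not a CX4 carbon.
(B) contains a hydroxyl group (-OH), which satisfies every atom and bond constraint.
(C) has a methoxy ether (-OCH3) but the oxygen has H0 (ether), not H1.
So the answer is (B).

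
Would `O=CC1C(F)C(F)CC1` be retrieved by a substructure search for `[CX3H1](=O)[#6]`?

Yes

The pattern [CX3H1](=O)[#6] describes an sp2 carbon with one H, double-bonded to O and single-bonded to carbon — an aldehyde.
The molecule carries an aldehyde (-CHO), whose atoms satisfy every constraint of the query, so the pattern matches.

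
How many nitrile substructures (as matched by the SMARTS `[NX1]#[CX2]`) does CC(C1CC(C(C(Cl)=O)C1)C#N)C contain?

1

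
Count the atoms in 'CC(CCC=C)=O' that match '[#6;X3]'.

3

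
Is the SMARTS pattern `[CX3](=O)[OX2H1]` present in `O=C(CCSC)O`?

Yes

The pattern [CX3](=O)[OX2H1] describes an sp2 carbon double-bonded to O and single-bonded to an -OH oxygen — a carboxylic acid.
The molecule carries a carboxylic acid group (-C(=O)OH), whose atoms satisfy every constraint of the query, so the pattern matches.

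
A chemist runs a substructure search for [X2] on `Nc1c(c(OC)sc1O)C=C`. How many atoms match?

3

The query [X2] means: any atom with exactly two total connections (bonds + H).
Check the 11 heavy atoms by environment: 1× s (aromatic, X2) → match; 4× c (aromatic, X3) → no; 2× O (X2) → match; 2× C (X3) → no; 1× N (X3) → no; 1× C (X4) → no.
Summing the matching environments: 1 + 2 = 3 matching atoms.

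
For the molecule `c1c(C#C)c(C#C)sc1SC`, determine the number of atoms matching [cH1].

Check the 11 heavy atoms by environment: 1× s (aromatic, H0) → no; 3× c (aromatic, H0) → no; 1× c (aromatic, H1) → match; 2× C (H0) → no; 2× C (H1) → no; 1× S (H0) → no; 1× C (H3) → no.
That gives 1 matching atom.

1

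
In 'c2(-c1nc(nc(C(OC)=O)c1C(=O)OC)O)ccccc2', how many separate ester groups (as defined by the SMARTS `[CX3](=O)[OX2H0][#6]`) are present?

2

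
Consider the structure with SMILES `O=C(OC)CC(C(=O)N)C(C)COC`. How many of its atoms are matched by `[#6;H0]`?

2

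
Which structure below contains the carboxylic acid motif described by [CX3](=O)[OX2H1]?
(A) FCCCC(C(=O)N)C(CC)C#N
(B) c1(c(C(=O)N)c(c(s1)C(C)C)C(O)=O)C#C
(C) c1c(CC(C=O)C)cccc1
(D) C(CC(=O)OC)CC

B

[CX3](=O)[OX2H1] describes an sp2 carbon double-bonded to O and single-bonded to an -OH oxygen (a carboxylic acid).
(A) has a primary amide (-C(=O)NH2) but the carbonyl is bonded to N, not to an -OH oxygen.
(B) contains a carboxylic acid group (-C(=O)OH), which satisfies every atom and bond constraint.
(C) has an aldehyde (-CHO) but there is no singly-bonded oxygen on the carbonyl carbon.
(D) has a methyl-ester group (-C(=O)OCH3) but the singly-bonded O has no H (OX2H0, not OX2H1).
So the answer is (B).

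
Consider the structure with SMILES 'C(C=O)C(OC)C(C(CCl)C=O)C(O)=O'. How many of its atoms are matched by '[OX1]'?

3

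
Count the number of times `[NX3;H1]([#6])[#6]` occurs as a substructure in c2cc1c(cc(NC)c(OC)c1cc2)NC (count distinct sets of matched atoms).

2

[NX3;H1]([#6])[#6] is the SMARTS for a secondary amine: a trivalent nitrogen with one H, bonded to two carbons.
The molecule carries 2 separate instances of an N-methylamino group (-NHCH3) meeting every constraint; each maps to a distinct set of atoms, giving 2 matches.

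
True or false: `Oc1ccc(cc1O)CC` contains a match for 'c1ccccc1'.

The pattern c1ccccc1 describes six aromatic carbons in a ring — a benzene ring.
The required atom environment is present in the molecule, so the pattern matches.

True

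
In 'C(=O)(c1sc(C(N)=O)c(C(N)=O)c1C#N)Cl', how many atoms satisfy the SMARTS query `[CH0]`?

4

The query [CH0] means: aliphatic carbon with no attached hydrogen.
Check the 16 heavy atoms by environment: 1× s (aromatic, H0) → no; 4× c (aromatic, H0) → no; 4× C (H0) → match; 1× N (H0) → no; 3× O (H0) → no; 2× N (H2) → no; 1× Cl (H0) → no.
That gives 4 matching atoms.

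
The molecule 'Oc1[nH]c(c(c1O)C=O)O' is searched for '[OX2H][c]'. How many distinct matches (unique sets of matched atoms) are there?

3

[OX2H][c] is the SMARTS for a phenol: a hydroxyl oxygen attached to an aromatic carbon.
The molecule carries 3 separate instances of a hydroxyl group (-OH) meeting every constraint; each maps to a distinct set of atoms, giving 3 matches.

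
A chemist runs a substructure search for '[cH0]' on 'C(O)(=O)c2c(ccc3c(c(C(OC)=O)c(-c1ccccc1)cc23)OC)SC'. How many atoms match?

8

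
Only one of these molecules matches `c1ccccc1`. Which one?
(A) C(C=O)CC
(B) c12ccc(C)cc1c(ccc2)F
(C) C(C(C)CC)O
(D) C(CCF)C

B

c1ccccc1 describes six aromatic carbons in a ring (a benzene ring).
(A) has a methyl group (-CH3) but no six-membered all-carbon aromatic ring is present.
(B) contains the required atom environment, so the pattern matches.
(C) has a methyl group (-CH3) but no six-membered all-carbon aromatic ring is present.
(D) has a methyl group (-CH3) but no six-membered all-carbon aromatic ring is present.
So the answer is (B).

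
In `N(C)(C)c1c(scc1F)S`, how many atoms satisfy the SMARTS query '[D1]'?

The query [D1] means: atom with exactly one heavy-atom neighbour (degree 1).
Check the 10 heavy atoms by environment: 1× s (aromatic, D2) → no; 1× c (aromatic, D2) → no; 3× c (aromatic, D3) → no; 1× S (D1) → match; 1× N (D3) → no; 2× C (D1) → match; 1× F (D1) → match.
Summing the matching environments: 1 + 2 + 1 = 4 matching atoms.

4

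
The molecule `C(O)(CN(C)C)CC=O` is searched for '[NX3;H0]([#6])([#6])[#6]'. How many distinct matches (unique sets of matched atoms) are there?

1

[NX3;H0]([#6])([#6])[#6] is the SMARTS for a tertiary amine: a trivalent nitrogen with no H, bonded to three carbons.
Exactly one fragment in the molecule meets all constraints, giving 1 match.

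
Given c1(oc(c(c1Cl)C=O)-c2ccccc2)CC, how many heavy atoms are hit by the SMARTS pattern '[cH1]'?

5

The query [cH1] means: aromatic carbon bearing exactly one hydrogen.
Check the 16 heavy atoms by environment: 1× o (aromatic, H0) → no; 5× c (aromatic, H0) → no; 1× Cl (H0) → no; 1× C (H1) → no; 1× O (H0) → no; 5× c (aromatic, H1) → match; 1× C (H2) → no; 1× C (H3) → no.
That gives 5 matching atoms.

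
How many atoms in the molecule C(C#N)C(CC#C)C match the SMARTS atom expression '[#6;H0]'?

2

The query [#6;H0] means: any carbon with no attached hydrogen.
Check the 8 heavy atoms by environment: 2× C (H2) → no; 2× C (H1) → no; 2× C (H0) → match; 1× N (H0) → no; 1× C (H3) → no.
That gives 2 matching atoms.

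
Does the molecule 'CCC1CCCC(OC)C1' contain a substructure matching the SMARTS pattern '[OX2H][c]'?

The pattern [OX2H][c] describes a hydroxyl oxygen attached to an aromatic carbon — a phenol.
The closest candidate here is a methoxy ether (-OCH3), but the oxygen has H0, not H1. No other fragment satisfies the full query, so there is no match.

No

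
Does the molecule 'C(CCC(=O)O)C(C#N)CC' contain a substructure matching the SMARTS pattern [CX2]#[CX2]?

No

The pattern [CX2]#[CX2] describes a carbon-carbon triple bond — an alkyne.
The closest candidate here is a nitrile (-C#N), but the triple bond is C#N, not C#C. No other fragment satisfies the full query, so there is no match.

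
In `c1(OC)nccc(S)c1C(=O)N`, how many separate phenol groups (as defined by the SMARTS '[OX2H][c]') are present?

0

[OX2H][c] is the SMARTS for a phenol: a hydroxyl oxygen attached to an aromatic carbon.
The molecule has a methoxy ether (-OCH3), but the oxygen has H0, not H1; nothing else fits, so there are 0 matches.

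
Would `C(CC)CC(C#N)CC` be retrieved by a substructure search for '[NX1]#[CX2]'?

The pattern [NX1]#[CX2] describes a nitrogen triple-bonded to a two-connected carbon — a nitrile.
The molecule carries a nitrile (-C#N), whose atoms satisfy every constraint of the query, so the pattern matches.

Yes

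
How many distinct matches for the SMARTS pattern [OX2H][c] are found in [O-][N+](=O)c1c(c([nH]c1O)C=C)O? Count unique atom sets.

[OX2H][c] is the SMARTS for a phenol: a hydroxyl oxygen attached to an aromatic carbon.
The molecule carries 2 separate instances of a hydroxyl group (-OH) meeting every constraint; each maps to a distinct set of atoms, giving 2 matches.

2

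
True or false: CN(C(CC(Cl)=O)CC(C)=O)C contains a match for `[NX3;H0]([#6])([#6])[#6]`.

True

The pattern [NX3;H0]([#6])([#6])[#6] describes a trivalent nitrogen with no H, bonded to three carbons — a tertiary amine.
The molecule carries a dimethylamino group (-N(CH3)2), whose atoms satisfy every constraint of the query, so the pattern matches.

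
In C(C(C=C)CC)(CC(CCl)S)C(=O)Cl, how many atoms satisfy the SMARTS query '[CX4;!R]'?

Check the 14 heavy atoms by environment: 7× C (X4, acyclic) → match; 3× C (X3, acyclic) → no; 1× O (X1, acyclic) → no; 2× Cl (X1, acyclic) → no; 1× S (X2, acyclic) → no.
That gives 7 matching atoms.

7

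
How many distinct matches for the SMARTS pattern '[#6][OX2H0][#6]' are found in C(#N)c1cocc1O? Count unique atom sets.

0

[#6][OX2H0][#6] is the SMARTS for an ether: an aliphatic oxygen bridging two carbons with no H on the oxygen.
The molecule has a hydroxyl group (-OH), but the oxygen has H1, not H0 bridging two carbons; nothing else fits, so there are 0 matches.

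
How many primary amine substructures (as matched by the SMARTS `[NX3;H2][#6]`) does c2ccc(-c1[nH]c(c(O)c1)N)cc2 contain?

1

[NX3;H2][#6] is the SMARTS for a primary amine: a trivalent nitrogen with two H attached to carbon.
Exactly one fragment in the molecule meets all constraints, giving 1 match.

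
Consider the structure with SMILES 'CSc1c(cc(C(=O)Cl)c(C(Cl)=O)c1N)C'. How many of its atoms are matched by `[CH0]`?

2

The query [CH0] means: aliphatic carbon with no attached hydrogen.
Check the 16 heavy atoms by environment: 5× c (aromatic, H0) → no; 1× c (aromatic, H1) → no; 2× C (H0) → match; 2× O (H0) → no; 2× Cl (H0) → no; 1× S (H0) → no; 2× C (H3) → no; 1× N (H2) → no.
That gives 2 matching atoms.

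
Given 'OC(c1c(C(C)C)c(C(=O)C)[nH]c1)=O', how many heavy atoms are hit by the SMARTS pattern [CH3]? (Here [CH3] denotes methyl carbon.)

3

The query [CH3] means: aliphatic carbon with exactly three hydrogens.
Check the 14 heavy atoms by environment: 1× n (aromatic, H1) → no; 3× c (aromatic, H0) → no; 1× c (aromatic, H1) → no; 2× C (H0) → no; 2× O (H0) → no; 3× C (H3) → match; 1× O (H1) → no; 1× C (H1) → no.
That gives 3 matching atoms.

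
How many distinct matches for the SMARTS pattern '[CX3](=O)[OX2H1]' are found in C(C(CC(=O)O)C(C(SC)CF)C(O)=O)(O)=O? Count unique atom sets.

3

[CX3](=O)[OX2H1] is the SMARTS for a carboxylic acid: an sp2 carbon double-bonded to O and single-bonded to an -OH oxygen.
The molecule carries 3 separate instances of a carboxylic acid group (-C(=O)OH) meeting every constraint; each maps to a distinct set of atoms, giving 3 matches.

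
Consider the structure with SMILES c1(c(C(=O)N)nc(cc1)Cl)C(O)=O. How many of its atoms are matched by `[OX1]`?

2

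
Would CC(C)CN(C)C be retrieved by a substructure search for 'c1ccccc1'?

No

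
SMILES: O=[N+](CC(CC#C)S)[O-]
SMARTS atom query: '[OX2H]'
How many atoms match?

0

The query [OX2H] means: aliphatic oxygen with two connections, one of which is H — an -OH oxygen.
Check the 9 heavy atoms by environment: 2× C (H2, X4) → no; 1× C (H1, X4) → no; 1× S (H1, X2) → no; 1× C (H0, X2) → no; 1× C (H1, X2) → no; 1× N (charge +1, H0, X3) → no; 1× O (charge -1, H0, X1) → no; 1× O (H0, X1) → no.
No environment satisfies the query, so 0 matching atoms.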